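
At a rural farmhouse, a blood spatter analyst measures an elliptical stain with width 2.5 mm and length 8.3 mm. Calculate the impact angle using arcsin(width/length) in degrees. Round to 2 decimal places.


Blood spatter impact angle calculation:
width / length = 2.5 / 8.3 = 0.301205
angle = arcsin(0.301205)
angle = 17.53 degrees

17.53


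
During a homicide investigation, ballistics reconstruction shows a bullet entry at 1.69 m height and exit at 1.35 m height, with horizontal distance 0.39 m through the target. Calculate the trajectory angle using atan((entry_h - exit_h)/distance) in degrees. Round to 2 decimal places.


Bullet trajectory angle:
Height difference = 1.69 - 1.35 = 0.34 m
angle = atan(0.34 / 0.39)
angle = atan(0.871795)
angle = 41.08 degrees

41.08


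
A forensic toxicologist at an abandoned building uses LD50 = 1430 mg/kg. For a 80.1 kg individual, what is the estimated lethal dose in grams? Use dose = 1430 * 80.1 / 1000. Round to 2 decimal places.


Lethal dose calculation:
Lethal dose = LD50 * body_weight / 1000
= 1430 * 80.1 / 1000
= 114543 / 1000
= 114.54 g

114.54


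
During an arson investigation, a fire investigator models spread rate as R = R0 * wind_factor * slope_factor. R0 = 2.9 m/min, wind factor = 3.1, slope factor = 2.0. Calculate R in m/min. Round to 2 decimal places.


Fire spread rate calculation:
R = R0 * wind_factor * slope_factor
= 2.9 * 3.1 * 2.0
= 8.99 * 2.0
= 17.98 m/min

17.98


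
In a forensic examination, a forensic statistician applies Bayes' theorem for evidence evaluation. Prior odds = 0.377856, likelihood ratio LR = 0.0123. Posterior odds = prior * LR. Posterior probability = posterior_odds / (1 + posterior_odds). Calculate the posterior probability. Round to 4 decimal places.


Bayesian evidence evaluation:
Posterior odds = prior_odds * LR = 0.377856 * 0.0123 = 0.004647629
Posterior probability = posterior_odds / (1 + posterior_odds)
= 0.004647629 / (1 + 0.004647629)
= 0.004647629 / 1.004647629
= 0.0046

0.0046


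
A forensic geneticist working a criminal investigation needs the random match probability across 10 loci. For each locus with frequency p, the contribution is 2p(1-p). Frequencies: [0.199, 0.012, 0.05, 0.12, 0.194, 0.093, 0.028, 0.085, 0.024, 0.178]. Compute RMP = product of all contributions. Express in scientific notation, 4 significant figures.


Computing RMP for 10 loci:
Locus 1: 2 * 0.199 * 0.801 = 0.318798
Locus 2: 2 * 0.012 * 0.988 = 0.023712
Locus 3: 2 * 0.05 * 0.95 = 0.095
Locus 4: 2 * 0.12 * 0.88 = 0.2112
Locus 5: 2 * 0.194 * 0.806 = 0.312728
Locus 6: 2 * 0.093 * 0.907 = 0.168702
Locus 7: 2 * 0.028 * 0.972 = 0.054432
Locus 8: 2 * 0.085 * 0.915 = 0.15555
Locus 9: 2 * 0.024 * 0.976 = 0.046848
Locus 10: 2 * 0.178 * 0.822 = 0.292632
RMP = 9.288e-10

9.288e-10


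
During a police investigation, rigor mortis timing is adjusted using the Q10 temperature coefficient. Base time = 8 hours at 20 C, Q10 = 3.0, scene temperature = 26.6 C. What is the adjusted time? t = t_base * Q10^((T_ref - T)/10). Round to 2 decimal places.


Rigor mortis time adjustment:
Exponent = (T_ref - T_actual) / 10 = (20 - 26.6) / 10 = -0.66
Q10 factor = 3.0^-0.66 = 0.48428
t_adjusted = 8 * 0.48428 = 3.87 hours

3.87


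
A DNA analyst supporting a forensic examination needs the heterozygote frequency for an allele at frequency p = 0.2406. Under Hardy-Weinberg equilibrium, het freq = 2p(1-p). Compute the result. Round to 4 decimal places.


Hardy-Weinberg heterozygote frequency:
q = 1 - p = 1 - 0.2406 = 0.7594
2pq = 2 * 0.2406 * 0.7594 = 0.3654

0.3654


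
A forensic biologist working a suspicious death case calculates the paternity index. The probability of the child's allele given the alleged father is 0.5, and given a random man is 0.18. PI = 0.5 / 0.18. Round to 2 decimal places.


Paternity Index calculation:
PI = P(allele|father) / P(allele|random)
PI = 0.5 / 0.18
PI = 2.78

2.78


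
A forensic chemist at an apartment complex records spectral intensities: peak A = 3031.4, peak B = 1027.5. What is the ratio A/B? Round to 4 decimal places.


Spectral peak ratio:
Peak A = 3031.4 counts
Peak B = 1027.5 counts
Ratio = 3031.4 / 1027.5 = 2.9503

2.9503


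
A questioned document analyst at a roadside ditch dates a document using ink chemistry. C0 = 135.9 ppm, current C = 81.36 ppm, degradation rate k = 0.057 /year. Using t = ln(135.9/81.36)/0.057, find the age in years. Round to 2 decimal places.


Document age estimation:
C0/C = 135.9 / 81.36 = 1.670354
ln(C0/C) = 0.513036
t = 0.513036 / 0.057 = 9.00 years

9.00


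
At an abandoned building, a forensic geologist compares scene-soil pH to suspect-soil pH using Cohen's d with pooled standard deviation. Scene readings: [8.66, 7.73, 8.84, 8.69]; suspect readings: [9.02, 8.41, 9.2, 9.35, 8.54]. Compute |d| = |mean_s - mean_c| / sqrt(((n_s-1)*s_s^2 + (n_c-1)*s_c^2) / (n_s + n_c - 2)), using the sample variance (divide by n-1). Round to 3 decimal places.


Pooled-variance Cohen's d for soil pH comparison:
Scene mean = 33.92 / 4 = 8.48
Suspect mean = 44.52 / 5 = 8.904
Scene sample variance s_s^2 = 0.2562
Suspect sample variance s_c^2 = 0.16913
Pooled variance = ((n_s-1)*s_s^2 + (n_c-1)*s_c^2) / (n_s + n_c - 2) = 0.206446
Pooled SD = sqrt(0.206446) = 0.454363
Mean difference = -0.424
|d| = |-0.424| / 0.454363 = 0.933

0.933


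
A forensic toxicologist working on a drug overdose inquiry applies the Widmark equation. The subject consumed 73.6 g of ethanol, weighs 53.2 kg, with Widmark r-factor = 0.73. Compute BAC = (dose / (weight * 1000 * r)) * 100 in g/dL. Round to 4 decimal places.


Applying the Widmark formula:
BAC = (dose_g / (body_wt * 1000 * r)) * 100
Denominator = 53.2 * 1000 * 0.73 = 38836
BAC = (73.6 / 38836) * 100
BAC = 0.1895 g/dL

0.1895


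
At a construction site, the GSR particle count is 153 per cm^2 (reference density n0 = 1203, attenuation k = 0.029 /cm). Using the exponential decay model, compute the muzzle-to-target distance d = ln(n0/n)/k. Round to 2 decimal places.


GSR distance calculation:
n0/n = 1203 / 153 = 7.862745
ln(n0/n) = 2.062136
d = 2.062136 / 0.029 = 71.11 cm

71.11


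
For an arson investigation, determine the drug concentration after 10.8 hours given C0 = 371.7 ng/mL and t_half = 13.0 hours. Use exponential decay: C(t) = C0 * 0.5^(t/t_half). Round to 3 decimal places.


Drug concentration decay:
Number of half-lives = t / t_half = 10.8 / 13.0 = 0.830769
Decay factor = 0.5^0.830769 = 0.56222948
C(t) = 371.7 * 0.56222948 = 208.981 ng/mL

208.981


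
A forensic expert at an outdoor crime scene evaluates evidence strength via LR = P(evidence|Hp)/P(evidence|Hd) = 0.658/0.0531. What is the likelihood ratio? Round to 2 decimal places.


Likelihood ratio calculation:
LR = P(E|Hp) / P(E|Hd)
LR = 0.658 / 0.0531
LR = 12.39

12.39


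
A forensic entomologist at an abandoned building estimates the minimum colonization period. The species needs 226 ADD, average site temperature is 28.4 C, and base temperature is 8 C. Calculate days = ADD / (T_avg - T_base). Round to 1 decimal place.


Insect development time:
Effective temperature = avg_temp - T_base = 28.4 - 8 = 20.4 C
Days = ADD / effective_temp = 226 / 20.4 = 11.1 days

11.1


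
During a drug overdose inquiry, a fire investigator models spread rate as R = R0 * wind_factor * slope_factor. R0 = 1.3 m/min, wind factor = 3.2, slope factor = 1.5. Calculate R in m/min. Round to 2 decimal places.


Fire spread rate calculation:
R = R0 * wind_factor * slope_factor
= 1.3 * 3.2 * 1.5
= 4.16 * 1.5
= 6.24 m/min

6.24


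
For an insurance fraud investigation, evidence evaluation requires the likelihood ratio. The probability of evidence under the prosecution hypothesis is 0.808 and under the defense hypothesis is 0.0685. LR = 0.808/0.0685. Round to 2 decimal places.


Likelihood ratio calculation:
LR = P(E|Hp) / P(E|Hd)
LR = 0.808 / 0.0685
LR = 11.80

11.80


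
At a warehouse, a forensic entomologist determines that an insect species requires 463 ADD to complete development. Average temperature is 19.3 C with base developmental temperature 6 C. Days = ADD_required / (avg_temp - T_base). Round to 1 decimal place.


Insect development time:
Effective temperature = avg_temp - T_base = 19.3 - 6 = 13.3 C
Days = ADD / effective_temp = 463 / 13.3 = 34.8 days

34.8


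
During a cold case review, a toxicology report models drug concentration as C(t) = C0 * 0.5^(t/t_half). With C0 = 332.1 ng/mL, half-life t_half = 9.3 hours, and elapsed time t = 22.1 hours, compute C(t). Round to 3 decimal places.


Drug concentration decay:
Number of half-lives = t / t_half = 22.1 / 9.3 = 2.376344
Decay factor = 0.5^2.376344 = 0.19259685
C(t) = 332.1 * 0.19259685 = 63.961 ng/mL

63.961


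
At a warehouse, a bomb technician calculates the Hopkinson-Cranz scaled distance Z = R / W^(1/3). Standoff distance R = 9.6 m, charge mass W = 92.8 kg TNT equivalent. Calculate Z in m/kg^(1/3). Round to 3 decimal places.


Scaled distance calculation:
W^(1/3) = 92.8^(1/3) = 4.527405
Z = R / W^(1/3) = 9.6 / 4.527405
Z = 2.120 m/kg^(1/3)

2.120


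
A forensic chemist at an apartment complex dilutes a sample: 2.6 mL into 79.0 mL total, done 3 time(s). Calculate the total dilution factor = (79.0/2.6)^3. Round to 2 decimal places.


Dilution factor calculation:
Single dilution = V_total / V_sample = 79.0 / 2.6 ≈ 30.384615
Number of dilutions = 3
Total DF = (79.0 / 2.6)^3 (full precision, rounded at the end) = 28051.83

28051.83


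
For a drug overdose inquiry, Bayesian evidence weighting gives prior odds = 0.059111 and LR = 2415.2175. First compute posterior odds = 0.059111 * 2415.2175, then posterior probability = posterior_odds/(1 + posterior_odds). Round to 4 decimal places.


Bayesian evidence evaluation:
Posterior odds = prior_odds * LR = 0.059111 * 2415.2175 = 142.7659
Posterior probability = posterior_odds / (1 + posterior_odds)
= 142.7659 / (1 + 142.7659)
= 142.7659 / 143.7659
= 0.9930

0.9930


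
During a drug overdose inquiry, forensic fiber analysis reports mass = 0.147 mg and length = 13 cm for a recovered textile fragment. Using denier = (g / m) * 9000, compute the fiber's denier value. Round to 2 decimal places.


Denier calculation:
Mass in grams = 0.147 mg / 1000 = 0.000147 g
Length in meters = 13 cm / 100 = 0.13 m
Linear density = mass / length = 0.000147 / 0.13 = 0.00113077 g/m
Denier = (g/m) * 9000 = 0.00113077 * 9000 = 10.18

10.18


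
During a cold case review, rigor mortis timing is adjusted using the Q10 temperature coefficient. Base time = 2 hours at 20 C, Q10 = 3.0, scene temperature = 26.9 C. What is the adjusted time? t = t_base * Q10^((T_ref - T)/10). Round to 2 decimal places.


Rigor mortis time adjustment:
Exponent = (T_ref - T_actual) / 10 = (20 - 26.9) / 10 = -0.69
Q10 factor = 3.0^-0.69 = 0.46858
t_adjusted = 2 * 0.46858 = 0.94 hours

0.94


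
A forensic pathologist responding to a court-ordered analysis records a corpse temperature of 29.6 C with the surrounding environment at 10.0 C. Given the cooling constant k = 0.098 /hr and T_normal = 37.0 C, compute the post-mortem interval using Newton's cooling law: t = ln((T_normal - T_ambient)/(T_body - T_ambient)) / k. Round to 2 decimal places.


Using Newton's law of cooling:
t = ln((T_normal - T_ambient) / (T_body - T_ambient)) / k
T_normal - T_ambient = 27.0
T_body - T_ambient = 19.6
Ratio = 1.377551
ln(ratio) = 0.320307
t = 0.320307 / 0.098 = 3.27 hours

3.27


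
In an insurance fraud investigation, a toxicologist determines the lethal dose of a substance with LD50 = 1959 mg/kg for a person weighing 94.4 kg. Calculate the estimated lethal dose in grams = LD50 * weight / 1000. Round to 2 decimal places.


Lethal dose calculation:
Lethal dose = LD50 * body_weight / 1000
= 1959 * 94.4 / 1000
= 184929.6 / 1000
= 184.93 g

184.93


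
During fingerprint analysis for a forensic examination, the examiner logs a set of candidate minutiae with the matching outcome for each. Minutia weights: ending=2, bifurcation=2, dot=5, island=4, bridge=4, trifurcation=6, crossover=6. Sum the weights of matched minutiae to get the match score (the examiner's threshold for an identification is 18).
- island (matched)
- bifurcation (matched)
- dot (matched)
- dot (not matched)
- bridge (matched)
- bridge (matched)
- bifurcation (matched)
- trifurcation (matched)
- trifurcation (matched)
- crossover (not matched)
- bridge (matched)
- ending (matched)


Weighted minutiae match score:
  island: matched, +4 (running total 4)
  bifurcation: matched, +2 (running total 6)
  dot: matched, +5 (running total 11)
  dot: not matched, +0
  bridge: matched, +4 (running total 15)
  bridge: matched, +4 (running total 19)
  bifurcation: matched, +2 (running total 21)
  trifurcation: matched, +6 (running total 27)
  trifurcation: matched, +6 (running total 33)
  crossover: not matched, +0
  bridge: matched, +4 (running total 37)
  ending: matched, +2 (running total 39)
Total score = 39
Threshold = 18; verdict = identification

39


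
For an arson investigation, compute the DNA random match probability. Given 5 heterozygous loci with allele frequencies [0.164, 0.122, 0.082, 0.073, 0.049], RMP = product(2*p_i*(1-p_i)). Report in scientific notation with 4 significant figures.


Computing RMP for 5 loci:
Locus 1: 2 * 0.164 * 0.836 = 0.274208
Locus 2: 2 * 0.122 * 0.878 = 0.214232
Locus 3: 2 * 0.082 * 0.918 = 0.150552
Locus 4: 2 * 0.073 * 0.927 = 0.135342
Locus 5: 2 * 0.049 * 0.951 = 0.093198
RMP = 1.116e-04

1.116e-04


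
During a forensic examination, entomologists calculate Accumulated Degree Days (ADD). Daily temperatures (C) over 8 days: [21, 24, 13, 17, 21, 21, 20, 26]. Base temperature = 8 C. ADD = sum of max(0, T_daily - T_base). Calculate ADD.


Computing ADD day by day:
Day 1: max(0, 21 - 8) = 13
Day 2: max(0, 24 - 8) = 16
Day 3: max(0, 13 - 8) = 5
Day 4: max(0, 17 - 8) = 9
Day 5: max(0, 21 - 8) = 13
Day 6: max(0, 21 - 8) = 13
Day 7: max(0, 20 - 8) = 12
Day 8: max(0, 26 - 8) = 18
Total ADD = 99

99


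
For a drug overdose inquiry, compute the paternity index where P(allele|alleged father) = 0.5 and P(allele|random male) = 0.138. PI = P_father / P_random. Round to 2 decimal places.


Paternity Index calculation:
PI = P(allele|father) / P(allele|random)
PI = 0.5 / 0.138
PI = 3.62

3.62


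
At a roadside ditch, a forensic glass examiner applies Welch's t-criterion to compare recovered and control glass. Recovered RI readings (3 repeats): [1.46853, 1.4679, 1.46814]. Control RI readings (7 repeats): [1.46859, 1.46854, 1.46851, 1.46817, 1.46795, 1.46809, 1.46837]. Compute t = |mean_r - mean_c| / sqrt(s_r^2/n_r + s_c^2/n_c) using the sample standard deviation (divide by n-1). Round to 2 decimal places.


Welch's t-criterion for glass RI comparison:
Recovered mean = sum / n_r = 4.40457 / 3 = 1.46819
Control mean = sum / n_c = 10.27822 / 7 = 1.4683171
Recovered sample variance s_r^2 = 1.011e-07
Control sample variance s_c^2 = 6.20238e-08
Welch SE (unpooled) = sqrt(s_r^2/n_r + s_c^2/n_c) = sqrt(3.37e-08 + 8.86054e-09) = sqrt(4.25605e-08) = 0.000206302
|mean_r - mean_c| = 0.000127143
t = 0.000127143 / 0.000206302 = 0.62

0.62


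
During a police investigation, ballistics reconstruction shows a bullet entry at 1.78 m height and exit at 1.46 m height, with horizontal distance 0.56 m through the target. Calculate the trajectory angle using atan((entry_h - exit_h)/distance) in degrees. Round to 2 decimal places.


Bullet trajectory angle:
Height difference = 1.78 - 1.46 = 0.32 m
angle = atan(0.32 / 0.56)
angle = atan(0.571429)
angle = 29.74 degrees

29.74


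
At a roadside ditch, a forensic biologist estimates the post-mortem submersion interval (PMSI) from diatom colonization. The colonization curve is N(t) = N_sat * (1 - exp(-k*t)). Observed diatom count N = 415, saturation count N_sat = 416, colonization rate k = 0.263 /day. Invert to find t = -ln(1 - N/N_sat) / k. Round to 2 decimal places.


PMSI from diatom colonization curve:
N / N_sat = 415 / 416 = 0.997596
1 - N/N_sat = 0.002404
ln(1 - N/N_sat) = -6.030621
t = -ln(1 - N/N_sat) / k = -(-6.030621) / 0.263 = 22.93 days

22.93


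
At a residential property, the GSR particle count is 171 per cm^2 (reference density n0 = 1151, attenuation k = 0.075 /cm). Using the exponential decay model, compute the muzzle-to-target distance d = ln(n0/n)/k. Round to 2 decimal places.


GSR distance calculation:
n0/n = 1151 / 171 = 6.730994
ln(n0/n) = 1.906723
d = 1.906723 / 0.075 = 25.42 cm

25.42


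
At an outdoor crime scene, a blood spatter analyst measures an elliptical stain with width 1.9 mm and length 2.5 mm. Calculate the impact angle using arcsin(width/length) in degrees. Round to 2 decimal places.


Blood spatter impact angle calculation:
width / length = 1.9 / 2.5 = 0.76
angle = arcsin(0.76)
angle = 49.46 degrees

49.46


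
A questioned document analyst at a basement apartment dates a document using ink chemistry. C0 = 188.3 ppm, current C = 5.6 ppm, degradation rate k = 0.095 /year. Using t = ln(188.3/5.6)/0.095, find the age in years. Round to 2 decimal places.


Document age estimation:
C0/C = 188.3 / 5.6 = 33.625
ln(C0/C) = 3.51527
t = 3.51527 / 0.095 = 37.00 years

37.00


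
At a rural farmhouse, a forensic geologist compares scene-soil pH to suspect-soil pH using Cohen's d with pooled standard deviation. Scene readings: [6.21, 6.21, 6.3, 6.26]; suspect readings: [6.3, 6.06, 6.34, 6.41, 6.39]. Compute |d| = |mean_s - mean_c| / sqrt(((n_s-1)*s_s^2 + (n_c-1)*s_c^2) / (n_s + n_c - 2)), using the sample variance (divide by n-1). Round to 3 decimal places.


Pooled-variance Cohen's d for soil pH comparison:
Scene mean = 24.98 / 4 = 6.245
Suspect mean = 31.5 / 5 = 6.3
Scene sample variance s_s^2 = 0.0019
Suspect sample variance s_c^2 = 0.01985
Pooled variance = ((n_s-1)*s_s^2 + (n_c-1)*s_c^2) / (n_s + n_c - 2) = 0.012157
Pooled SD = sqrt(0.012157) = 0.110259
Mean difference = -0.055
|d| = |-0.055| / 0.110259 = 0.499

0.499


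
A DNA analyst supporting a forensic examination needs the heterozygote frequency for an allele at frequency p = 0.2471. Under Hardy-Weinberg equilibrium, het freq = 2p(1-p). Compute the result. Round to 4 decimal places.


Hardy-Weinberg heterozygote frequency:
q = 1 - p = 1 - 0.2471 = 0.7529
2pq = 2 * 0.2471 * 0.7529 = 0.3721

0.3721


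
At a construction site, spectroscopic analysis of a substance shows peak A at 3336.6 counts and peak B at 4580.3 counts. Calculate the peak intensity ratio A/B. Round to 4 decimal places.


Spectral peak ratio:
Peak A = 3336.6 counts
Peak B = 4580.3 counts
Ratio = 3336.6 / 4580.3 = 0.7285

0.7285


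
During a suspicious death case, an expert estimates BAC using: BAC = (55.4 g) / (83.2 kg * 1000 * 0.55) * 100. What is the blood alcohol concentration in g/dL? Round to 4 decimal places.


Applying the Widmark formula:
BAC = (dose_g / (body_wt * 1000 * r)) * 100
Denominator = 83.2 * 1000 * 0.55 = 45760
BAC = (55.4 / 45760) * 100
BAC = 0.1211 g/dL

0.1211


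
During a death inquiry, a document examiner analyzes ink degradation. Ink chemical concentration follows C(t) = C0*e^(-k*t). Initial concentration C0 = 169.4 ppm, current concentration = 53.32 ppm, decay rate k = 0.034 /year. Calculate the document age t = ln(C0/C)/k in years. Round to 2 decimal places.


Document age estimation:
C0/C = 169.4 / 53.32 = 3.177044
ln(C0/C) = 1.155951
t = 1.155951 / 0.034 = 34.00 years

34.00


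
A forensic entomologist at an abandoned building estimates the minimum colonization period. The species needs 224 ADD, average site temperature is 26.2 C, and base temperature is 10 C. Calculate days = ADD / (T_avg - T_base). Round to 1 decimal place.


Insect development time:
Effective temperature = avg_temp - T_base = 26.2 - 10 = 16.2 C
Days = ADD / effective_temp = 224 / 16.2 = 13.8 days

13.8


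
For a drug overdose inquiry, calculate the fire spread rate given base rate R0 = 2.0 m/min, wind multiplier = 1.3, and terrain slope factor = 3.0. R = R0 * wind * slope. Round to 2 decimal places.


Fire spread rate calculation:
R = R0 * wind_factor * slope_factor
= 2.0 * 1.3 * 3.0
= 2.6 * 3.0
= 7.80 m/min

7.80


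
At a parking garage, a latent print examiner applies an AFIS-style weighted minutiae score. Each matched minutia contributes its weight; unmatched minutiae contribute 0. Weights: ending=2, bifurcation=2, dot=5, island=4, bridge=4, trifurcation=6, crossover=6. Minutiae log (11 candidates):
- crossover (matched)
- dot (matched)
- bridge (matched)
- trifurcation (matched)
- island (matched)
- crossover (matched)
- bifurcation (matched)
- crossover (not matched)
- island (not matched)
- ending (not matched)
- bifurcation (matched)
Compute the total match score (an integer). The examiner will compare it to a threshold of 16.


Weighted minutiae match score:
  crossover: matched, +6 (running total 6)
  dot: matched, +5 (running total 11)
  bridge: matched, +4 (running total 15)
  trifurcation: matched, +6 (running total 21)
  island: matched, +4 (running total 25)
  crossover: matched, +6 (running total 31)
  bifurcation: matched, +2 (running total 33)
  crossover: not matched, +0
  island: not matched, +0
  ending: not matched, +0
  bifurcation: matched, +2 (running total 35)
Total score = 35
Threshold = 16; verdict = identification

35


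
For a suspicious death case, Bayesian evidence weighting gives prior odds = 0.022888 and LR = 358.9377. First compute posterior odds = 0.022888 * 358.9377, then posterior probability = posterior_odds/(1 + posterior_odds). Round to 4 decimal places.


Bayesian evidence evaluation:
Posterior odds = prior_odds * LR = 0.022888 * 358.9377 = 8.215366
Posterior probability = posterior_odds / (1 + posterior_odds)
= 8.215366 / (1 + 8.215366)
= 8.215366 / 9.215366
= 0.8915

0.8915


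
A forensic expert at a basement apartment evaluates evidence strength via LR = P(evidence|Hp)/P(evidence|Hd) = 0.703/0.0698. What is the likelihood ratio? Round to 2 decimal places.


Likelihood ratio calculation:
LR = P(E|Hp) / P(E|Hd)
LR = 0.703 / 0.0698
LR = 10.07

10.07


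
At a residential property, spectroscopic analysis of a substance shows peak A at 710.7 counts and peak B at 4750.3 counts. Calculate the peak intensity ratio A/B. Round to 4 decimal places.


Spectral peak ratio:
Peak A = 710.7 counts
Peak B = 4750.3 counts
Ratio = 710.7 / 4750.3 = 0.1496

0.1496


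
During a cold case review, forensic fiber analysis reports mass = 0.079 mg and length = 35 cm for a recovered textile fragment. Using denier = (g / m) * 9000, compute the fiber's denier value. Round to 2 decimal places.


Denier calculation:
Mass in grams = 0.079 mg / 1000 = 0.000079 g
Length in meters = 35 cm / 100 = 0.35 m
Linear density = mass / length = 0.000079 / 0.35 = 0.00022571 g/m
Denier = (g/m) * 9000 = 0.00022571 * 9000 = 2.03

2.03


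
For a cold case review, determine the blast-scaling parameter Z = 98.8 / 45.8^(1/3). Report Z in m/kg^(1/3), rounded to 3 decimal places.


Scaled distance calculation:
W^(1/3) = 45.8^(1/3) = 3.577848
Z = R / W^(1/3) = 98.8 / 3.577848
Z = 27.614 m/kg^(1/3)

27.614


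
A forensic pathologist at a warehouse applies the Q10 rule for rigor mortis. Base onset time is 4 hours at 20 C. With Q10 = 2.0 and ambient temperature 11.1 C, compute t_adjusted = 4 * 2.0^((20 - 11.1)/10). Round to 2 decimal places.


Rigor mortis time adjustment:
Exponent = (T_ref - T_actual) / 10 = (20 - 11.1) / 10 = 0.89
Q10 factor = 2.0^0.89 = 1.85318
t_adjusted = 4 * 1.85318 = 7.41 hours

7.41


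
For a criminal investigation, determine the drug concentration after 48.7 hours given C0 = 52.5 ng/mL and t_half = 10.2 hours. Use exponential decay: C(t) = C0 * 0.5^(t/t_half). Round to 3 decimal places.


Drug concentration decay:
Number of half-lives = t / t_half = 48.7 / 10.2 = 4.77451
Decay factor = 0.5^4.77451 = 0.0365367
C(t) = 52.5 * 0.0365367 = 1.918 ng/mL

1.918


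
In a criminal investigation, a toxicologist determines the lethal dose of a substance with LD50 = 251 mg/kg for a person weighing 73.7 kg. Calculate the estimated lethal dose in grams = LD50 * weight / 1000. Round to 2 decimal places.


Lethal dose calculation:
Lethal dose = LD50 * body_weight / 1000
= 251 * 73.7 / 1000
= 18498.7 / 1000
= 18.50 g

18.50


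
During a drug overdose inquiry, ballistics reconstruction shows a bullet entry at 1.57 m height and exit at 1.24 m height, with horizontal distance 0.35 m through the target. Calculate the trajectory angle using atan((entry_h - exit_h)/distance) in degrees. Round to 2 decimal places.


Bullet trajectory angle:
Height difference = 1.57 - 1.24 = 0.33 m
angle = atan(0.33 / 0.35)
angle = atan(0.942857)
angle = 43.32 degrees

43.32


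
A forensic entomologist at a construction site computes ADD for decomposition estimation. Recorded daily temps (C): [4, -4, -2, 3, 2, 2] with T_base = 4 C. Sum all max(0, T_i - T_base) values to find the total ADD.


Computing ADD day by day:
Day 1: max(0, 4 - 4) = 0
Day 2: max(0, -4 - 4) = 0
Day 3: max(0, -2 - 4) = 0
Day 4: max(0, 3 - 4) = 0
Day 5: max(0, 2 - 4) = 0
Day 6: max(0, 2 - 4) = 0
Total ADD = 0

0


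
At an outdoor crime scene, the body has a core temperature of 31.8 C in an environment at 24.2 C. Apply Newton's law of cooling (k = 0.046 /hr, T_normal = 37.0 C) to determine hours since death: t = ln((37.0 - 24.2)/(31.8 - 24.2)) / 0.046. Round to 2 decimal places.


Using Newton's law of cooling:
t = ln((T_normal - T_ambient) / (T_body - T_ambient)) / k
T_normal - T_ambient = 12.8
T_body - T_ambient = 7.6
Ratio = 1.684211
ln(ratio) = 0.521297
t = 0.521297 / 0.046 = 11.33 hours

11.33


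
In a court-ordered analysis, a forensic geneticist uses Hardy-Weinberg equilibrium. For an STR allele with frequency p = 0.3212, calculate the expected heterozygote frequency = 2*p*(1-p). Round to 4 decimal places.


Hardy-Weinberg heterozygote frequency:
q = 1 - p = 1 - 0.3212 = 0.6788
2pq = 2 * 0.3212 * 0.6788 = 0.4361

0.4361


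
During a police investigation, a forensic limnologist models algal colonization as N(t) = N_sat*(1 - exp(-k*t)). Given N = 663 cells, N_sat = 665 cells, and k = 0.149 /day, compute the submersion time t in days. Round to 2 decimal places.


PMSI from diatom colonization curve:
N / N_sat = 663 / 665 = 0.996992
1 - N/N_sat = 0.003008
ln(1 - N/N_sat) = -5.80648
t = -ln(1 - N/N_sat) / k = -(-5.80648) / 0.149 = 38.97 days

38.97


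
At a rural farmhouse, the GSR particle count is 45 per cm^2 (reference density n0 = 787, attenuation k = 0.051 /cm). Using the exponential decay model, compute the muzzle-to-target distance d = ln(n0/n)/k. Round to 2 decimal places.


GSR distance calculation:
n0/n = 787 / 45 = 17.488889
ln(n0/n) = 2.861566
d = 2.861566 / 0.051 = 56.11 cm

56.11


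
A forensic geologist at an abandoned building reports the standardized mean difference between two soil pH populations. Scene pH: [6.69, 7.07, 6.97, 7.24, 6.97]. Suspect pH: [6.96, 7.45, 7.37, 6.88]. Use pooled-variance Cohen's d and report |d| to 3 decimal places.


Pooled-variance Cohen's d for soil pH comparison:
Scene mean = 34.94 / 5 = 6.988
Suspect mean = 28.66 / 4 = 7.165
Scene sample variance s_s^2 = 0.03992
Suspect sample variance s_c^2 = 0.082167
Pooled variance = ((n_s-1)*s_s^2 + (n_c-1)*s_c^2) / (n_s + n_c - 2) = 0.058026
Pooled SD = sqrt(0.058026) = 0.240886
Mean difference = -0.177
|d| = |-0.177| / 0.240886 = 0.735

0.735


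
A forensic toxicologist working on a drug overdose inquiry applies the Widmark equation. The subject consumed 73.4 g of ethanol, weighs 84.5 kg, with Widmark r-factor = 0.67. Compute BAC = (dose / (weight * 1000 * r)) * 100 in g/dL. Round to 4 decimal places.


Applying the Widmark formula:
BAC = (dose_g / (body_wt * 1000 * r)) * 100
Denominator = 84.5 * 1000 * 0.67 = 56615
BAC = (73.4 / 56615) * 100
BAC = 0.1296 g/dL

0.1296


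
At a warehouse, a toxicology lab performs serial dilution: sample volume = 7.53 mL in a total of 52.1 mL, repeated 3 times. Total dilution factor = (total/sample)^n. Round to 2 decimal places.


Dilution factor calculation:
Single dilution = V_total / V_sample = 52.1 / 7.53 ≈ 6.918991
Number of dilutions = 3
Total DF = (52.1 / 7.53)^3 (full precision, rounded at the end) = 331.23

331.23


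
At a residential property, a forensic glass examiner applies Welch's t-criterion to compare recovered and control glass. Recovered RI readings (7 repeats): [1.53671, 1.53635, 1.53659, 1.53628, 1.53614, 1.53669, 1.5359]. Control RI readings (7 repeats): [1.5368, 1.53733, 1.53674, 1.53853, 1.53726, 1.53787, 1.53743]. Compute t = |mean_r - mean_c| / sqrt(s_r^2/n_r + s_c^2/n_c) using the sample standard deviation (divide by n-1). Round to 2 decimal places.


Welch's t-criterion for glass RI comparison:
Recovered mean = sum / n_r = 10.75466 / 7 = 1.53638
Control mean = sum / n_c = 10.76196 / 7 = 1.5374229
Recovered sample variance s_r^2 = 9.13333e-08
Control sample variance s_c^2 = 3.85857e-07
Welch SE (unpooled) = sqrt(s_r^2/n_r + s_c^2/n_c) = sqrt(1.30476e-08 + 5.51224e-08) = sqrt(6.817e-08) = 0.000261094
|mean_r - mean_c| = 0.00104286
t = 0.00104286 / 0.000261094 = 3.99

3.99


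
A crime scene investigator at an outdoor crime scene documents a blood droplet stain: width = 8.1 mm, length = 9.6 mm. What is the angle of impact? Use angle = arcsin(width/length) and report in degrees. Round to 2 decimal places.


Blood spatter impact angle calculation:
width / length = 8.1 / 9.6 = 0.84375
angle = arcsin(0.84375)
angle = 57.54 degrees

57.54


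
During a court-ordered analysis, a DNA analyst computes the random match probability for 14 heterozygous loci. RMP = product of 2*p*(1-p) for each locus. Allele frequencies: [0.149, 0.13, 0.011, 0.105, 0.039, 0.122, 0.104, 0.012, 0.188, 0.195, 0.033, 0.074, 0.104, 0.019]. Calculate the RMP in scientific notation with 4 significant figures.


Computing RMP for 14 loci:
Locus 1: 2 * 0.149 * 0.851 = 0.253598
Locus 2: 2 * 0.13 * 0.87 = 0.2262
Locus 3: 2 * 0.011 * 0.989 = 0.021758
Locus 4: 2 * 0.105 * 0.895 = 0.18795
Locus 5: 2 * 0.039 * 0.961 = 0.074958
Locus 6: 2 * 0.122 * 0.878 = 0.214232
Locus 7: 2 * 0.104 * 0.896 = 0.186368
Locus 8: 2 * 0.012 * 0.988 = 0.023712
Locus 9: 2 * 0.188 * 0.812 = 0.305312
Locus 10: 2 * 0.195 * 0.805 = 0.31395
Locus 11: 2 * 0.033 * 0.967 = 0.063822
Locus 12: 2 * 0.074 * 0.926 = 0.137048
Locus 13: 2 * 0.104 * 0.896 = 0.186368
Locus 14: 2 * 0.019 * 0.981 = 0.037278
RMP = 9.696e-14

9.696e-14


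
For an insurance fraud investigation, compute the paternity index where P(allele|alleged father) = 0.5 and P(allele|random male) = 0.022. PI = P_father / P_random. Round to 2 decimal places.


Paternity Index calculation:
PI = P(allele|father) / P(allele|random)
PI = 0.5 / 0.022
PI = 22.73

22.73


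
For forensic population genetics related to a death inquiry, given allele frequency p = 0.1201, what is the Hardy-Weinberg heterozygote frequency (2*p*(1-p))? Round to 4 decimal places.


Hardy-Weinberg heterozygote frequency:
q = 1 - p = 1 - 0.1201 = 0.8799
2pq = 2 * 0.1201 * 0.8799 = 0.2114

0.2114


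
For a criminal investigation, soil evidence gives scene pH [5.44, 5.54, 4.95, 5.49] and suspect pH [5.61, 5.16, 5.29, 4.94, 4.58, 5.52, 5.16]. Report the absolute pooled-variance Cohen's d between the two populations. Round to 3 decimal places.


Pooled-variance Cohen's d for soil pH comparison:
Scene mean = 21.42 / 4 = 5.355
Suspect mean = 36.26 / 7 = 5.18
Scene sample variance s_s^2 = 0.074567
Suspect sample variance s_c^2 = 0.121833
Pooled variance = ((n_s-1)*s_s^2 + (n_c-1)*s_c^2) / (n_s + n_c - 2) = 0.106078
Pooled SD = sqrt(0.106078) = 0.325696
Mean difference = 0.175
|d| = |0.175| / 0.325696 = 0.537

0.537


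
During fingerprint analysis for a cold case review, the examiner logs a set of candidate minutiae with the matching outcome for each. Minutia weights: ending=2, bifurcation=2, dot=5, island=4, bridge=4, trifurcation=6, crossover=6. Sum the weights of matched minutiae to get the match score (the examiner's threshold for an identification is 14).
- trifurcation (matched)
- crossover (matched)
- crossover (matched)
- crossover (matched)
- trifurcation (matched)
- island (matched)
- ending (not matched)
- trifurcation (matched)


Weighted minutiae match score:
  trifurcation: matched, +6 (running total 6)
  crossover: matched, +6 (running total 12)
  crossover: matched, +6 (running total 18)
  crossover: matched, +6 (running total 24)
  trifurcation: matched, +6 (running total 30)
  island: matched, +4 (running total 34)
  ending: not matched, +0
  trifurcation: matched, +6 (running total 40)
Total score = 40
Threshold = 14; verdict = identification

40


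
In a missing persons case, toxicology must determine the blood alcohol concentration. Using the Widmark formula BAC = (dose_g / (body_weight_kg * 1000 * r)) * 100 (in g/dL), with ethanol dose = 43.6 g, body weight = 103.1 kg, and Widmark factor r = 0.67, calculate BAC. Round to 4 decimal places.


Applying the Widmark formula:
BAC = (dose_g / (body_wt * 1000 * r)) * 100
Denominator = 103.1 * 1000 * 0.67 = 69077
BAC = (43.6 / 69077) * 100
BAC = 0.0631 g/dL

0.0631


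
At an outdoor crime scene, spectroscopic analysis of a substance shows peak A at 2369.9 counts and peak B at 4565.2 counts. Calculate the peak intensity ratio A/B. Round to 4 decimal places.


Spectral peak ratio:
Peak A = 2369.9 counts
Peak B = 4565.2 counts
Ratio = 2369.9 / 4565.2 = 0.5191

0.5191


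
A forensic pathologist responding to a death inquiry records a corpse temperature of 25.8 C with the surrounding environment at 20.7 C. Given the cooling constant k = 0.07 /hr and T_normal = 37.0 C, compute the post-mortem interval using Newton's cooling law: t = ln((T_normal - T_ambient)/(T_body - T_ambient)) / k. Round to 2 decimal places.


Using Newton's law of cooling:
t = ln((T_normal - T_ambient) / (T_body - T_ambient)) / k
T_normal - T_ambient = 16.3
T_body - T_ambient = 5.1
Ratio = 3.196078
ln(ratio) = 1.161924
t = 1.161924 / 0.07 = 16.60 hours

16.60


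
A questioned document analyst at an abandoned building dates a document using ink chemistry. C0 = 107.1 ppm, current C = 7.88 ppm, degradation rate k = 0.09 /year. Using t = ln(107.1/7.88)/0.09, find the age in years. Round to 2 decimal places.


Document age estimation:
C0/C = 107.1 / 7.88 = 13.591371
ln(C0/C) = 2.609435
t = 2.609435 / 0.09 = 28.99 years

28.99


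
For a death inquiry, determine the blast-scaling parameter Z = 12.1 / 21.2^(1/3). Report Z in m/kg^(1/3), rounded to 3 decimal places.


Scaled distance calculation:
W^(1/3) = 21.2^(1/3) = 2.767655
Z = R / W^(1/3) = 12.1 / 2.767655
Z = 4.372 m/kg^(1/3)

4.372


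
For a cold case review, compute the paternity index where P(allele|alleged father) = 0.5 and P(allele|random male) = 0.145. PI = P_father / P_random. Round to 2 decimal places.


Paternity Index calculation:
PI = P(allele|father) / P(allele|random)
PI = 0.5 / 0.145
PI = 3.45

3.45


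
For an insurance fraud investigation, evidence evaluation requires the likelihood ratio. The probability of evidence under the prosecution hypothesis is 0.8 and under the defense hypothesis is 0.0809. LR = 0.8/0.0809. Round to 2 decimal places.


Likelihood ratio calculation:
LR = P(E|Hp) / P(E|Hd)
LR = 0.8 / 0.0809
LR = 9.89

9.89


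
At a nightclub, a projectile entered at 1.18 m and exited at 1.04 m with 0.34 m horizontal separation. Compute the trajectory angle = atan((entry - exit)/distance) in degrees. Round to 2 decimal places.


Bullet trajectory angle:
Height difference = 1.18 - 1.04 = 0.14 m
angle = atan(0.14 / 0.34)
angle = atan(0.411765)
angle = 22.38 degrees

22.38


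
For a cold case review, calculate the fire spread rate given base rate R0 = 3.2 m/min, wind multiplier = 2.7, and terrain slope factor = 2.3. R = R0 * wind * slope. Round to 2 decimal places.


Fire spread rate calculation:
R = R0 * wind_factor * slope_factor
= 3.2 * 2.7 * 2.3
= 8.64 * 2.3
= 19.87 m/min

19.87


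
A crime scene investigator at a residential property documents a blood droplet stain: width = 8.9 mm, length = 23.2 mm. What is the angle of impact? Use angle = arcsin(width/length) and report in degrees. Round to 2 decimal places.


Blood spatter impact angle calculation:
width / length = 8.9 / 23.2 = 0.383621
angle = arcsin(0.383621)
angle = 22.56 degrees

22.56


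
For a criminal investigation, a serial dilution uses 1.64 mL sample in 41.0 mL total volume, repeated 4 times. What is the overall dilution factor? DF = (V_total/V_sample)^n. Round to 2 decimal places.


Dilution factor calculation:
Single dilution = V_total / V_sample = 41.0 / 1.64 ≈ 25
Number of dilutions = 4
Total DF = (41.0 / 1.64)^4 (full precision, rounded at the end) = 390625.00

390625.00


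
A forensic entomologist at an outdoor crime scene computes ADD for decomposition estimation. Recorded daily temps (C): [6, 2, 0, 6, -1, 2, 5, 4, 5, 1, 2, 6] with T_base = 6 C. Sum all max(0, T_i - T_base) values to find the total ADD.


Computing ADD day by day:
Day 1: max(0, 6 - 6) = 0
Day 2: max(0, 2 - 6) = 0
Day 3: max(0, 0 - 6) = 0
Day 4: max(0, 6 - 6) = 0
Day 5: max(0, -1 - 6) = 0
Day 6: max(0, 2 - 6) = 0
Day 7: max(0, 5 - 6) = 0
Day 8: max(0, 4 - 6) = 0
Day 9: max(0, 5 - 6) = 0
Day 10: max(0, 1 - 6) = 0
Day 11: max(0, 2 - 6) = 0
Day 12: max(0, 6 - 6) = 0
Total ADD = 0

0


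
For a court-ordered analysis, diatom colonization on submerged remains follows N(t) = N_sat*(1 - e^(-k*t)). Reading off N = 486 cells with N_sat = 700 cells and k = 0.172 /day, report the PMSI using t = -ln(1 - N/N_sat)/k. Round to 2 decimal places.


PMSI from diatom colonization curve:
N / N_sat = 486 / 700 = 0.694286
1 - N/N_sat = 0.305714
ln(1 - N/N_sat) = -1.185105
t = -ln(1 - N/N_sat) / k = -(-1.185105) / 0.172 = 6.89 days

6.89


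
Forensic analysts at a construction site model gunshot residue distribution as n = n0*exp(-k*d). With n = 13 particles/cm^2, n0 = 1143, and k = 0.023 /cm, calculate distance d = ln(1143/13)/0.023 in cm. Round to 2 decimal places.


GSR distance calculation:
n0/n = 1143 / 13 = 87.923077
ln(n0/n) = 4.476462
d = 4.476462 / 0.023 = 194.63 cm

194.63


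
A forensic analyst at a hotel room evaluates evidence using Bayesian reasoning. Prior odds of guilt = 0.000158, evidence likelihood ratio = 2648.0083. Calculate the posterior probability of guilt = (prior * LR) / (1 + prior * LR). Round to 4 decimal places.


Bayesian evidence evaluation:
Posterior odds = prior_odds * LR = 0.000158 * 2648.0083 = 0.4183853
Posterior probability = posterior_odds / (1 + posterior_odds)
= 0.4183853 / (1 + 0.4183853)
= 0.4183853 / 1.4183853
= 0.2950

0.2950


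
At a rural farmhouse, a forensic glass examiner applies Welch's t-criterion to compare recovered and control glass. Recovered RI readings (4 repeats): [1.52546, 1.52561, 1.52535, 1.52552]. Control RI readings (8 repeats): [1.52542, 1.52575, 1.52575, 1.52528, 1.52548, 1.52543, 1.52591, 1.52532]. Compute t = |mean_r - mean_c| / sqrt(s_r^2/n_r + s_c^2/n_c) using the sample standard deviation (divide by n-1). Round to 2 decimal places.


Welch's t-criterion for glass RI comparison:
Recovered mean = sum / n_r = 6.10194 / 4 = 1.525485
Control mean = sum / n_c = 12.20434 / 8 = 1.5255425
Recovered sample variance s_r^2 = 1.19e-08
Control sample variance s_c^2 = 5.30214e-08
Welch SE (unpooled) = sqrt(s_r^2/n_r + s_c^2/n_c) = sqrt(2.975e-09 + 6.62768e-09) = sqrt(9.60268e-09) = 9.79933e-05
|mean_r - mean_c| = 5.75e-05
t = 5.75e-05 / 9.79933e-05 = 0.59

0.59


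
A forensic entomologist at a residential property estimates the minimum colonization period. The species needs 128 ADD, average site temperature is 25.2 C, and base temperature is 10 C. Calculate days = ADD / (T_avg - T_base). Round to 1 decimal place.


Insect development time:
Effective temperature = avg_temp - T_base = 25.2 - 10 = 15.2 C
Days = ADD / effective_temp = 128 / 15.2 = 8.4 days

8.4


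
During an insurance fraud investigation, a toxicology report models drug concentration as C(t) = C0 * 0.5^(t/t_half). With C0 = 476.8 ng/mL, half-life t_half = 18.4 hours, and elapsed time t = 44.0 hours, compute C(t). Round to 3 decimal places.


Drug concentration decay:
Number of half-lives = t / t_half = 44.0 / 18.4 = 2.391304
Decay factor = 0.5^2.391304 = 0.19061004
C(t) = 476.8 * 0.19061004 = 90.883 ng/mL

90.883
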